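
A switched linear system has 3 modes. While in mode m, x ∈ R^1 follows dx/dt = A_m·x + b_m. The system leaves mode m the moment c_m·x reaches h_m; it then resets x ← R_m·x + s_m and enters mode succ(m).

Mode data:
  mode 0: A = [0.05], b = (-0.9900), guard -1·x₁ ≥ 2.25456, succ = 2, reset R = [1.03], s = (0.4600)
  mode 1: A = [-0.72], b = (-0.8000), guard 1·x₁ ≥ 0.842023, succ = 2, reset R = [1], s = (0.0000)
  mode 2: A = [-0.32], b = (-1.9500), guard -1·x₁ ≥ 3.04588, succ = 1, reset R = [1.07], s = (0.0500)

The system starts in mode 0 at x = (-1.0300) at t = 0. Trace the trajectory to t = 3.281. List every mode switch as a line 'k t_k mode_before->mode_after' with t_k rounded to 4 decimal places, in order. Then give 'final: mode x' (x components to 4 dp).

1 1.1425 0->2
2 2.1679 2->1
final: 1 -2.0524

Mode 0: guard c·x = 2.2546 hit at Δt = 1.1425 (t = 1.1425), x⁻ = (-2.2546) → reset → x⁺ = (-1.8622), jump to mode 2
Mode 2: guard c·x = 3.0459 hit at Δt = 1.0254 (t = 2.1679), x⁻ = (-3.0459) → reset → x⁺ = (-3.2091), jump to mode 1
Mode 1: flow for 1.1131 to horizon, guard not reached → x = (-2.0524)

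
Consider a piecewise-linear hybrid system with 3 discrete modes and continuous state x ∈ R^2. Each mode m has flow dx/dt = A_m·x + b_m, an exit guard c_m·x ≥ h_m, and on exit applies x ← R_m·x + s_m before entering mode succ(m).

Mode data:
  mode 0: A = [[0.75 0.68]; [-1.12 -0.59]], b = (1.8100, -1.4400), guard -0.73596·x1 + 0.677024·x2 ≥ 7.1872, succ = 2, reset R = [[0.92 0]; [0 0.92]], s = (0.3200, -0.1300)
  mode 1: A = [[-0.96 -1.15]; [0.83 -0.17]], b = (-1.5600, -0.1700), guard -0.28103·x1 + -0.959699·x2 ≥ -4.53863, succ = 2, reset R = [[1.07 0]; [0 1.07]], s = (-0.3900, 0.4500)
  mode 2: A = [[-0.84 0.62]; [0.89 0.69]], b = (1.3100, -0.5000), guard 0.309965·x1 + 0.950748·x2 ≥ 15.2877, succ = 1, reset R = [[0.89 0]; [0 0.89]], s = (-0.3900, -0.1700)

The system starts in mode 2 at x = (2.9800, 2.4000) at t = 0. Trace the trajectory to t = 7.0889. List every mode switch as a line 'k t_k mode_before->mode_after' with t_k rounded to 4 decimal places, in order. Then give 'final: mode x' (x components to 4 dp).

1 1.4756 2->1
2 2.6612 1->2
3 4.1421 2->1
4 5.2483 1->2
5 6.7478 2->1
final: 1 -2.4451 12.2411

Mode 2: guard c·x = 15.2877 hit at Δt = 1.4756 (t = 1.4756), x⁻ = (6.2156, 14.0532) → reset → x⁺ = (5.1419, 12.3374), jump to mode 1
Mode 1: guard c·x = -4.5386 hit at Δt = 1.1856 (t = 2.6612), x⁻ = (-7.6213, 6.9610) → reset → x⁺ = (-8.5448, 7.8983), jump to mode 2
Mode 2: guard c·x = 15.2877 hit at Δt = 1.4808 (t = 4.1421), x⁻ = (3.9905, 14.7787) → reset → x⁺ = (3.1616, 12.9830), jump to mode 1
Mode 1: guard c·x = -4.5386 hit at Δt = 1.1062 (t = 5.2483), x⁻ = (-7.9705, 7.0632) → reset → x⁺ = (-8.9184, 8.0076), jump to mode 2
Mode 2: guard c·x = 15.2877 hit at Δt = 1.4996 (t = 6.7478), x⁻ = (3.9676, 14.7861) → reset → x⁺ = (3.1412, 12.9896), jump to mode 1
Mode 1: flow for 0.3411 to horizon, guard not reached → x = (-2.4451, 12.2411)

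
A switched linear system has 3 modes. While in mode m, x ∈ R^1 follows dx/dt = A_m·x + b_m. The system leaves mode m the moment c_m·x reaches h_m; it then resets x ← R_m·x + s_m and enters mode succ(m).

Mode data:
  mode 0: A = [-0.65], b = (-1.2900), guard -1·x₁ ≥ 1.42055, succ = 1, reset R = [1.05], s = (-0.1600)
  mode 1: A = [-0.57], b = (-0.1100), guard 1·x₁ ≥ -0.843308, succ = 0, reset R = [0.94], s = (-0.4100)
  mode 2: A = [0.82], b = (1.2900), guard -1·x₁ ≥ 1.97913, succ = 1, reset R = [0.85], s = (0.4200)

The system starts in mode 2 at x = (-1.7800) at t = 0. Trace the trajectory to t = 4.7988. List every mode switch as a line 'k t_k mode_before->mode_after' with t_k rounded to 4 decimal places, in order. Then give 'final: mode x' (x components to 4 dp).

1 0.8224 2->1
2 1.6948 1->0
3 2.1972 0->1
4 3.6143 1->0
5 4.1167 0->1
final: 1 -1.1817

Mode 2: guard c·x = 1.9791 hit at Δt = 0.8224 (t = 0.8224), x⁻ = (-1.9791) → reset → x⁺ = (-1.2623), jump to mode 1
Mode 1: guard c·x = -0.8433 hit at Δt = 0.8724 (t = 1.6948), x⁻ = (-0.8433) → reset → x⁺ = (-1.2027), jump to mode 0
Mode 0: guard c·x = 1.4205 hit at Δt = 0.5024 (t = 2.1972), x⁻ = (-1.4205) → reset → x⁺ = (-1.6516), jump to mode 1
Mode 1: guard c·x = -0.8433 hit at Δt = 1.4171 (t = 3.6143), x⁻ = (-0.8433) → reset → x⁺ = (-1.2027), jump to mode 0
Mode 0: guard c·x = 1.4205 hit at Δt = 0.5024 (t = 4.1167), x⁻ = (-1.4205) → reset → x⁺ = (-1.6516), jump to mode 1
Mode 1: flow for 0.6821 to horizon, guard not reached → x = (-1.1817)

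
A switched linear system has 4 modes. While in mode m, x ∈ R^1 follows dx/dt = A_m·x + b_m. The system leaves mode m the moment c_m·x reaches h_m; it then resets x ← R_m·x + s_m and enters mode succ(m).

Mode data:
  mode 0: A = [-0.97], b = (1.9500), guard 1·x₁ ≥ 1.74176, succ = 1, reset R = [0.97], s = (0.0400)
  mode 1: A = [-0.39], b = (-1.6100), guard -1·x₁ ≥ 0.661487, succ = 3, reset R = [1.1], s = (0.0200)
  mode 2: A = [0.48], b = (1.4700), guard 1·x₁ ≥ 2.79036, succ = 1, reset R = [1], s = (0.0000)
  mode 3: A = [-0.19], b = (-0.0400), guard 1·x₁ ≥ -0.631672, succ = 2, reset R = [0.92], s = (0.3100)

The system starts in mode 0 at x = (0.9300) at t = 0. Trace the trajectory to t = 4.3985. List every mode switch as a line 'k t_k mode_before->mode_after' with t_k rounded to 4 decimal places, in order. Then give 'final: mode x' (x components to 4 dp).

Mode 0: guard c·x = 1.7418 hit at Δt = 1.4350 (t = 1.4350), x⁻ = (1.7418) → reset → x⁺ = (1.7295), jump to mode 1
Mode 1: guard c·x = 0.6615 hit at Δt = 1.3450 (t = 2.7800), x⁻ = (-0.6615) → reset → x⁺ = (-0.7076), jump to mode 3
Mode 3: guard c·x = -0.6317 hit at Δt = 0.8728 (t = 3.6528), x⁻ = (-0.6317) → reset → x⁺ = (-0.2711), jump to mode 2
Mode 2: flow for 0.7457 to horizon, guard not reached → x = (0.9302)

1 1.4350 0->1
2 2.7800 1->3
3 3.6528 3->2
final: 2 0.9302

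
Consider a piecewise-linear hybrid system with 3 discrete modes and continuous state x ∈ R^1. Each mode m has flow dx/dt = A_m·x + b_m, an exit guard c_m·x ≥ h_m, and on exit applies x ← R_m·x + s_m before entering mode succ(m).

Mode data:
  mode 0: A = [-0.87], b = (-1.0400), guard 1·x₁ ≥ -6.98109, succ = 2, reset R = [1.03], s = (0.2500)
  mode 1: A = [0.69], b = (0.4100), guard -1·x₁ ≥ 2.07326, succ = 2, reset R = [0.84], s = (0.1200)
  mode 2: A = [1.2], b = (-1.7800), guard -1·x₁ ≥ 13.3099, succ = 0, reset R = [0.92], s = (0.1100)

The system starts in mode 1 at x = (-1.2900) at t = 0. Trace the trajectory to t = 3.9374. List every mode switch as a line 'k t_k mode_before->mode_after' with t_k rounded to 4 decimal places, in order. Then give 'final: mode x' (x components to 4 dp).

1 1.0929 1->2
2 2.3939 2->0
3 3.1261 0->2
4 3.5953 2->0
final: 0 -9.3193

Mode 1: guard c·x = 2.0733 hit at Δt = 1.0929 (t = 1.0929), x⁻ = (-2.0733) → reset → x⁺ = (-1.6215), jump to mode 2
Mode 2: guard c·x = 13.3099 hit at Δt = 1.3010 (t = 2.3939), x⁻ = (-13.3099) → reset → x⁺ = (-12.1351), jump to mode 0
Mode 0: guard c·x = -6.9811 hit at Δt = 0.7322 (t = 3.1261), x⁻ = (-6.9811) → reset → x⁺ = (-6.9405), jump to mode 2
Mode 2: guard c·x = 13.3099 hit at Δt = 0.4693 (t = 3.5953), x⁻ = (-13.3099) → reset → x⁺ = (-12.1351), jump to mode 0
Mode 0: flow for 0.3421 to horizon, guard not reached → x = (-9.3193)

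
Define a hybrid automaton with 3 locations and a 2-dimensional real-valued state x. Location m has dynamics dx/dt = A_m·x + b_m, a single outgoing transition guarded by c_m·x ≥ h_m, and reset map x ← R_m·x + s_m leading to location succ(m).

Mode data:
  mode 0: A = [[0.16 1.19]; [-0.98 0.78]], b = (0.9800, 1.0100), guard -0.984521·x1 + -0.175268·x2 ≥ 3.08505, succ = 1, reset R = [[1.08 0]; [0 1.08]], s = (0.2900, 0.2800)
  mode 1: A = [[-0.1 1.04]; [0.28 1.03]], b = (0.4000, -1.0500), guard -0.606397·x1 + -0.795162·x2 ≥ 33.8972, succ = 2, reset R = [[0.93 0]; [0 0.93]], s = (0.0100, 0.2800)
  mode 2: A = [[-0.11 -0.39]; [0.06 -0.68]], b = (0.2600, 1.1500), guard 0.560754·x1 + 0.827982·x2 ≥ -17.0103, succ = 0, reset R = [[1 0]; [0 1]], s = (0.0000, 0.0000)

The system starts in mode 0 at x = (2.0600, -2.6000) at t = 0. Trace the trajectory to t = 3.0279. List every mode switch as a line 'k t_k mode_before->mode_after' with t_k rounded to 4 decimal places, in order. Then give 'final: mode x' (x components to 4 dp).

1 1.0853 0->1
2 2.3616 1->2
final: 2 -11.0688 -16.2835

Mode 0: guard c·x = 3.0850 hit at Δt = 1.0853 (t = 1.0853), x⁻ = (-2.1822, -5.3441) → reset → x⁺ = (-2.0668, -5.4916), jump to mode 1
Mode 1: guard c·x = 33.8972 hit at Δt = 1.2763 (t = 2.3616), x⁻ = (-19.0082, -28.1335) → reset → x⁺ = (-17.6676, -25.8842), jump to mode 2
Mode 2: flow for 0.6663 to horizon, guard not reached → x = (-11.0688, -16.2835)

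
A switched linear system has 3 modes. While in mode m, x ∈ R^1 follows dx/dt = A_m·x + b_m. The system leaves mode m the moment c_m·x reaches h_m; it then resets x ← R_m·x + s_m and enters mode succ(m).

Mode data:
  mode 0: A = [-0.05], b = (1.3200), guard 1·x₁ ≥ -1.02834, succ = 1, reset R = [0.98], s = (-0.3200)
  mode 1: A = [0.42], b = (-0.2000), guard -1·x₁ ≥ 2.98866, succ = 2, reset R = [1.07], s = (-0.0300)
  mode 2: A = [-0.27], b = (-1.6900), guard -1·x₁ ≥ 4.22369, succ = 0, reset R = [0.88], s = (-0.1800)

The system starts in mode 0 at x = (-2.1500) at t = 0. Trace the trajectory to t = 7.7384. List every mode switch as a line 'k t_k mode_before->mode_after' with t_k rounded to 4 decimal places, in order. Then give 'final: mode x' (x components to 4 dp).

Mode 0: guard c·x = -1.0283 hit at Δt = 0.8016 (t = 0.8016), x⁻ = (-1.0283) → reset → x⁺ = (-1.3278), jump to mode 1
Mode 1: guard c·x = 2.9887 hit at Δt = 1.5540 (t = 2.3556), x⁻ = (-2.9887) → reset → x⁺ = (-3.2279), jump to mode 2
Mode 2: guard c·x = 4.2237 hit at Δt = 1.4750 (t = 3.8306), x⁻ = (-4.2237) → reset → x⁺ = (-3.8968), jump to mode 0
Mode 0: guard c·x = -1.0283 hit at Δt = 1.9893 (t = 5.8199), x⁻ = (-1.0283) → reset → x⁺ = (-1.3278), jump to mode 1
Mode 1: guard c·x = 2.9887 hit at Δt = 1.5540 (t = 7.3739), x⁻ = (-2.9887) → reset → x⁺ = (-3.2279), jump to mode 2
Mode 2: flow for 0.3645 to horizon, guard not reached → x = (-3.5120)

1 0.8016 0->1
2 2.3556 1->2
3 3.8306 2->0
4 5.8199 0->1
5 7.3739 1->2
final: 2 -3.5120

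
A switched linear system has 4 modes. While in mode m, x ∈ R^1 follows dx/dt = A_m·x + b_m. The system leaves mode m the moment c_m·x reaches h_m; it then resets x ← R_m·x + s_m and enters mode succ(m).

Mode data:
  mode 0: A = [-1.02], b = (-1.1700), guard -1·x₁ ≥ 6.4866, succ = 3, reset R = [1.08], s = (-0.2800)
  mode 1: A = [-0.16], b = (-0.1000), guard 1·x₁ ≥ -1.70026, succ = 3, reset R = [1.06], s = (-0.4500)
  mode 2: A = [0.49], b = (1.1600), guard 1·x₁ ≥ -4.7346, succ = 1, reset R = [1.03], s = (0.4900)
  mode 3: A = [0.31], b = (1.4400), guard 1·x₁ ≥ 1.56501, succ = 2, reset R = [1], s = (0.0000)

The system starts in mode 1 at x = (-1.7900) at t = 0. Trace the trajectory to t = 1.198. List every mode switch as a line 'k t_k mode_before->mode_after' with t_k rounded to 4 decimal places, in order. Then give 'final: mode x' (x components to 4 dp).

1 0.5010 1->3
final: 3 -1.6751

Mode 1: guard c·x = -1.7003 hit at Δt = 0.5010 (t = 0.5010), x⁻ = (-1.7003) → reset → x⁺ = (-2.2523), jump to mode 3
Mode 3: flow for 0.6970 to horizon, guard not reached → x = (-1.6751)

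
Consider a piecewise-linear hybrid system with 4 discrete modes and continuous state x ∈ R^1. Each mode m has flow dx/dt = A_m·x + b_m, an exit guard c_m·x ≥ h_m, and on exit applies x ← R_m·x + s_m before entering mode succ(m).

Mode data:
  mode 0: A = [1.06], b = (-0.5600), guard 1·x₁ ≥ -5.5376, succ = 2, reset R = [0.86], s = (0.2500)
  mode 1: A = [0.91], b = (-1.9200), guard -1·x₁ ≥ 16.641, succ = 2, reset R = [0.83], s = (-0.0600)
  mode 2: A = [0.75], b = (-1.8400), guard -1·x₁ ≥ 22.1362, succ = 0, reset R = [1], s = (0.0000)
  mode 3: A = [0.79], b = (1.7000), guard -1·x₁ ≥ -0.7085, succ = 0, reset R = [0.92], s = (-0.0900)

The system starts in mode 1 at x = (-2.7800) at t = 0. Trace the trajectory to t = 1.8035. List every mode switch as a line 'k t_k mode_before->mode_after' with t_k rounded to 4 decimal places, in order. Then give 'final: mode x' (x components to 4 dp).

1 1.4770 1->2
final: 2 -18.4017

Mode 1: guard c·x = 16.6410 hit at Δt = 1.4770 (t = 1.4770), x⁻ = (-16.6410) → reset → x⁺ = (-13.8720), jump to mode 2
Mode 2: flow for 0.3265 to horizon, guard not reached → x = (-18.4017)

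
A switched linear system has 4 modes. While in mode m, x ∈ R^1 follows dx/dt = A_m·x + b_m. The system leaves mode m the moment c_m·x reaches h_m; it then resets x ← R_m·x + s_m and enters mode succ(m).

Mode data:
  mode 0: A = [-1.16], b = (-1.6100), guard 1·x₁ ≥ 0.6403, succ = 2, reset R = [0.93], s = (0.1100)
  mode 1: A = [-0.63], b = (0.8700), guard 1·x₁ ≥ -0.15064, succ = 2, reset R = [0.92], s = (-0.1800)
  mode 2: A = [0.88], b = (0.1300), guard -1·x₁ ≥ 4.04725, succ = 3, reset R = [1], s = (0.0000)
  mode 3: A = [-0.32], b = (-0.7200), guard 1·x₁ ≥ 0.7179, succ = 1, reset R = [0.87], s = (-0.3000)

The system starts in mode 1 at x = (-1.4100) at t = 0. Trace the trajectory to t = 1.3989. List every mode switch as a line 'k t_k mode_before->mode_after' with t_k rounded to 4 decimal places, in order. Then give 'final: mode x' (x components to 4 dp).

Mode 1: guard c·x = -0.1506 hit at Δt = 0.9525 (t = 0.9525), x⁻ = (-0.1506) → reset → x⁺ = (-0.3186), jump to mode 2
Mode 2: flow for 0.4464 to horizon, guard not reached → x = (-0.4008)

1 0.9525 1->2
final: 2 -0.4008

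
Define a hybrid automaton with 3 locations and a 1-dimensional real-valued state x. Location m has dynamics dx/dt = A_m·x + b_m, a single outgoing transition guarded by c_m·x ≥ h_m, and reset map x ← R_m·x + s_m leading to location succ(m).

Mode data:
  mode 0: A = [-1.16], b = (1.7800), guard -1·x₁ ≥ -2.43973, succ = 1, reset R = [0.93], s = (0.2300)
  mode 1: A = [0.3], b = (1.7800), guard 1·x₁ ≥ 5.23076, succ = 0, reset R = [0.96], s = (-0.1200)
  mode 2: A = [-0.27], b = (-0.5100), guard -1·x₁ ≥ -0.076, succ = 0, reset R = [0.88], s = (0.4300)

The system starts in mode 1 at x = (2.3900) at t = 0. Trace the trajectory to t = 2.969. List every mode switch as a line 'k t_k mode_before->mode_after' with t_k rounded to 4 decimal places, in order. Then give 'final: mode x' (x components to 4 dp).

1 0.9788 1->0
2 2.1112 0->1
final: 1 4.9737

Mode 1: guard c·x = 5.2308 hit at Δt = 0.9788 (t = 0.9788), x⁻ = (5.2308) → reset → x⁺ = (4.9015), jump to mode 0
Mode 0: guard c·x = -2.4397 hit at Δt = 1.1324 (t = 2.1112), x⁻ = (2.4397) → reset → x⁺ = (2.4989), jump to mode 1
Mode 1: flow for 0.8578 to horizon, guard not reached → x = (4.9737)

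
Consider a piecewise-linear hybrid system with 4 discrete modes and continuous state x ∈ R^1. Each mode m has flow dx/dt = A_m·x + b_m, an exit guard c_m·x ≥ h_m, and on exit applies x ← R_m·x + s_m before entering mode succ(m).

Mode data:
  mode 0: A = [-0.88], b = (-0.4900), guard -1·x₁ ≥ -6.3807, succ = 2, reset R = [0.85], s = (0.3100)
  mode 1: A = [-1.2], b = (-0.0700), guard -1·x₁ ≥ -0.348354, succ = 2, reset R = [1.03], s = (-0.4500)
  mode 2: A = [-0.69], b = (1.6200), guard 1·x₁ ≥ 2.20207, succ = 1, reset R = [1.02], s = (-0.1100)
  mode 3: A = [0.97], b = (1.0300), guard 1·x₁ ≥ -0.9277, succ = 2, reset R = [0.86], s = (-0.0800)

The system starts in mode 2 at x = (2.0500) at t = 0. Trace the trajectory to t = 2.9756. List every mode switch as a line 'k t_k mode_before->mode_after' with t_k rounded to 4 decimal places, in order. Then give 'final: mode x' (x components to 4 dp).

Mode 2: guard c·x = 2.2021 hit at Δt = 1.0356 (t = 1.0356), x⁻ = (2.2021) → reset → x⁺ = (2.1361), jump to mode 1
Mode 1: guard c·x = -0.3484 hit at Δt = 1.4047 (t = 2.4403), x⁻ = (0.3484) → reset → x⁺ = (-0.0912), jump to mode 2
Mode 2: flow for 0.5353 to horizon, guard not reached → x = (0.6620)

1 1.0356 2->1
2 2.4403 1->2
final: 2 0.6620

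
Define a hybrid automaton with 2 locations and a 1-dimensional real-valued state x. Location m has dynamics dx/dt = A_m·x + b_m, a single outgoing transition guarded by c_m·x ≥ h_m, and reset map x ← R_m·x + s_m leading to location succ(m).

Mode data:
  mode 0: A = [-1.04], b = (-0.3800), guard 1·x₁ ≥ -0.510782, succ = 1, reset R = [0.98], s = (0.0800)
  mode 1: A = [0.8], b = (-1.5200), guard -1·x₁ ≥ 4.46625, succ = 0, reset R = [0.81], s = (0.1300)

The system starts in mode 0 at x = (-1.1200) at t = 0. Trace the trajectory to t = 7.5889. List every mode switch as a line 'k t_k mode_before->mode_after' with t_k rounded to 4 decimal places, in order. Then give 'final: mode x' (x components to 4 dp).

1 1.5834 0->1
2 2.8449 1->0
3 5.7938 0->1
4 7.0553 1->0
final: 0 -2.1579

Mode 0: guard c·x = -0.5108 hit at Δt = 1.5834 (t = 1.5834), x⁻ = (-0.5108) → reset → x⁺ = (-0.4206), jump to mode 1
Mode 1: guard c·x = 4.4662 hit at Δt = 1.2615 (t = 2.8449), x⁻ = (-4.4662) → reset → x⁺ = (-3.4877), jump to mode 0
Mode 0: guard c·x = -0.5108 hit at Δt = 2.9489 (t = 5.7938), x⁻ = (-0.5108) → reset → x⁺ = (-0.4206), jump to mode 1
Mode 1: guard c·x = 4.4662 hit at Δt = 1.2615 (t = 7.0553), x⁻ = (-4.4662) → reset → x⁺ = (-3.4877), jump to mode 0
Mode 0: flow for 0.5336 to horizon, guard not reached → x = (-2.1579)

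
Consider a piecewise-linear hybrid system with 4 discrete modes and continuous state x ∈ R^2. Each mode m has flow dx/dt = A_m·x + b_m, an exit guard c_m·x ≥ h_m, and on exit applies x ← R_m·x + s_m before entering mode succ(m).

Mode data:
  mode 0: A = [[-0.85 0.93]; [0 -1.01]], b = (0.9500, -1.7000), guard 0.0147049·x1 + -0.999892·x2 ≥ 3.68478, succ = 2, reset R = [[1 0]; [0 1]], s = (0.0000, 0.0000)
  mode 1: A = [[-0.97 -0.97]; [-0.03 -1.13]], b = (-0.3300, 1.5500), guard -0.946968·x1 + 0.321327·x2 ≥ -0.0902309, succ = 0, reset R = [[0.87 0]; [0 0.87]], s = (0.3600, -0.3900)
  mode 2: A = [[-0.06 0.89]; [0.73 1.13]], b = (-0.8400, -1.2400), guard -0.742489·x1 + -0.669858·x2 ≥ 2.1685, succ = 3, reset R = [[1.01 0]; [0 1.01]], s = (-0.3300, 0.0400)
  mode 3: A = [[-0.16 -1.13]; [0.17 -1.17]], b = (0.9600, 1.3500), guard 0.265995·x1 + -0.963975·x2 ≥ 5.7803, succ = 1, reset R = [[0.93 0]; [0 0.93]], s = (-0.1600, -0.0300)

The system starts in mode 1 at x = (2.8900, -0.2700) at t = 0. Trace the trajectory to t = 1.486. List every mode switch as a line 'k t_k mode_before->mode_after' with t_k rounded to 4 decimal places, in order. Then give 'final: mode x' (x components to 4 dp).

Mode 1: guard c·x = -0.0902 hit at Δt = 1.1267 (t = 1.1267), x⁻ = (0.3966, 0.8879) → reset → x⁺ = (0.7050, 0.3825), jump to mode 0
Mode 0: flow for 0.3593 to horizon, guard not reached → x = (0.8232, -0.2462)

1 1.1267 1->0
final: 0 0.8232 -0.2462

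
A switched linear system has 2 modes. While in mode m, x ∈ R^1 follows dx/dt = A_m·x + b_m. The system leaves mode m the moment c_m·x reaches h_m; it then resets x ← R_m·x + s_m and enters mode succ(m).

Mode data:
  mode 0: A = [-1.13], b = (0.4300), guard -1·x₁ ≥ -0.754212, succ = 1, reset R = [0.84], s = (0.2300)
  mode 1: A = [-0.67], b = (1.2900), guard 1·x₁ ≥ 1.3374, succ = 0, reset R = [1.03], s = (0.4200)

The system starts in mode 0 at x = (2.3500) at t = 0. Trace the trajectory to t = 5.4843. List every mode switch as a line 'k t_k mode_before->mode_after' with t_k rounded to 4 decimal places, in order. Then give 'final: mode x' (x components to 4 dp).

Mode 0: guard c·x = -0.7542 hit at Δt = 1.4709 (t = 1.4709), x⁻ = (0.7542) → reset → x⁺ = (0.8635), jump to mode 1
Mode 1: guard c·x = 1.3374 hit at Δt = 0.8822 (t = 2.3531), x⁻ = (1.3374) → reset → x⁺ = (1.7975), jump to mode 0
Mode 0: guard c·x = -0.7542 hit at Δt = 1.1795 (t = 3.5326), x⁻ = (0.7542) → reset → x⁺ = (0.8635), jump to mode 1
Mode 1: guard c·x = 1.3374 hit at Δt = 0.8822 (t = 4.4148), x⁻ = (1.3374) → reset → x⁺ = (1.7975), jump to mode 0
Mode 0: flow for 1.0695 to horizon, guard not reached → x = (0.8037)

1 1.4709 0->1
2 2.3531 1->0
3 3.5326 0->1
4 4.4148 1->0
final: 0 0.8037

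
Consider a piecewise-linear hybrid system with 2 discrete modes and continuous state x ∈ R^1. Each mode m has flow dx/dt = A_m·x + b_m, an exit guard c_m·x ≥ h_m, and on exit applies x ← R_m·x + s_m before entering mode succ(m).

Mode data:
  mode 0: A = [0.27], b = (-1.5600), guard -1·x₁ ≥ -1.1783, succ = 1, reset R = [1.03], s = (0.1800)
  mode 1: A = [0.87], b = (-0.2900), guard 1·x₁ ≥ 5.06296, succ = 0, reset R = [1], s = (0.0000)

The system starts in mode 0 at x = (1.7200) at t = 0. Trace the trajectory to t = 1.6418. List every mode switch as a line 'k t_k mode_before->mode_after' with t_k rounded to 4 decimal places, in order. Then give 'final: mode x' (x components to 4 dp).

Mode 0: guard c·x = -1.1783 hit at Δt = 0.4641 (t = 0.4641), x⁻ = (1.1783) → reset → x⁺ = (1.3936), jump to mode 1
Mode 1: flow for 1.1777 to horizon, guard not reached → x = (3.2873)

1 0.4641 0->1
final: 1 3.2873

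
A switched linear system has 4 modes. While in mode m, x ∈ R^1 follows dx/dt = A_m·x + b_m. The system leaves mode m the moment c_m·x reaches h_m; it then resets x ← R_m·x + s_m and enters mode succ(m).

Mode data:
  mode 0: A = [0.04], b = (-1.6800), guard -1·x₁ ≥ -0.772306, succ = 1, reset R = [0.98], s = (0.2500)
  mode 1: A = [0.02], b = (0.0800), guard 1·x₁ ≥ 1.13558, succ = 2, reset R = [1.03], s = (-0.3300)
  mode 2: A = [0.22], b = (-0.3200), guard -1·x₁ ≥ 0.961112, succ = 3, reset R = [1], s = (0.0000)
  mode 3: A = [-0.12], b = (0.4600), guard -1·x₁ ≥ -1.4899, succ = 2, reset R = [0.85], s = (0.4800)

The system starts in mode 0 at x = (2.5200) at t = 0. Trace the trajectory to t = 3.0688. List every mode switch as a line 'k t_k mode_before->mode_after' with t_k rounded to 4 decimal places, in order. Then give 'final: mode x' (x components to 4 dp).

Mode 0: guard c·x = -0.7723 hit at Δt = 1.0829 (t = 1.0829), x⁻ = (0.7723) → reset → x⁺ = (1.0069), jump to mode 1
Mode 1: guard c·x = 1.1356 hit at Δt = 1.2692 (t = 2.3521), x⁻ = (1.1356) → reset → x⁺ = (0.8396), jump to mode 2
Mode 2: flow for 0.7167 to horizon, guard not reached → x = (0.7346)

1 1.0829 0->1
2 2.3521 1->2
final: 2 0.7346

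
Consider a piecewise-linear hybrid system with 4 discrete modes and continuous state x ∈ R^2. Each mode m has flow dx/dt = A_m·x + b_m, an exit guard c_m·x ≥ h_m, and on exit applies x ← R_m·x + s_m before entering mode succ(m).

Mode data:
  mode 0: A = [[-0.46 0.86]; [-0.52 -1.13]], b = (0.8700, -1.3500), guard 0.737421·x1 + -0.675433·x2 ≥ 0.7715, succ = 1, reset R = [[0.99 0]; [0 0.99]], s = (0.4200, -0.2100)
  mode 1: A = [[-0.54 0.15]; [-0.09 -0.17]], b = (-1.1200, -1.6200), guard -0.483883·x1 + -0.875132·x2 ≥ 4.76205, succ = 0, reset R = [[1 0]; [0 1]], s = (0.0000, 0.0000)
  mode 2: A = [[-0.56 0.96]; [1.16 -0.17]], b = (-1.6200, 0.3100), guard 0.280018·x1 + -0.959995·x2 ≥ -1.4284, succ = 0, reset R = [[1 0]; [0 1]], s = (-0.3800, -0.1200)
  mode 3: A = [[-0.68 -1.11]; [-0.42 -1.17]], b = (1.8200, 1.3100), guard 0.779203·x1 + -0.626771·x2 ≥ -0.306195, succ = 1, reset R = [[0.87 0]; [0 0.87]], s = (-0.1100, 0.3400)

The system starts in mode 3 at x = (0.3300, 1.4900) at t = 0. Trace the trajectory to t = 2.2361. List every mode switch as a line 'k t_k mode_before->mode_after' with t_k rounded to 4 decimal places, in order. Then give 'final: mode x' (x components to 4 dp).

1 1.1335 3->1
final: 1 -0.7185 -0.5244

Mode 3: guard c·x = -0.3062 hit at Δt = 1.1335 (t = 1.1335), x⁻ = (0.5001, 1.1103) → reset → x⁺ = (0.3251, 1.3059), jump to mode 1
Mode 1: flow for 1.1026 to horizon, guard not reached → x = (-0.7185, -0.5244)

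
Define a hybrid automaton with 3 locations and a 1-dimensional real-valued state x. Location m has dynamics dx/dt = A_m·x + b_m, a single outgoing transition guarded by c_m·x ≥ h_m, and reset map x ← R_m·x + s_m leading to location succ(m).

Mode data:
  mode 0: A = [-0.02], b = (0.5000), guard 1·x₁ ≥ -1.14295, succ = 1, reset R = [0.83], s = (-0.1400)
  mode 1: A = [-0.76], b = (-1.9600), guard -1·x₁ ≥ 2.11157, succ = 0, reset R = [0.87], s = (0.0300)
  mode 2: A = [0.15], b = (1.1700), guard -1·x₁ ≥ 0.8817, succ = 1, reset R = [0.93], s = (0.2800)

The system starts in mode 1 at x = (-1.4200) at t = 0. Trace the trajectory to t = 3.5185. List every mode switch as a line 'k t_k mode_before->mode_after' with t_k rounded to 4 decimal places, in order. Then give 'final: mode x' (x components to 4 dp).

1 1.1949 1->0
2 2.4492 0->1
final: 1 -1.9177

Mode 1: guard c·x = 2.1116 hit at Δt = 1.1949 (t = 1.1949), x⁻ = (-2.1116) → reset → x⁺ = (-1.8071), jump to mode 0
Mode 0: guard c·x = -1.1429 hit at Δt = 1.2543 (t = 2.4492), x⁻ = (-1.1430) → reset → x⁺ = (-1.0886), jump to mode 1
Mode 1: flow for 1.0693 to horizon, guard not reached → x = (-1.9177)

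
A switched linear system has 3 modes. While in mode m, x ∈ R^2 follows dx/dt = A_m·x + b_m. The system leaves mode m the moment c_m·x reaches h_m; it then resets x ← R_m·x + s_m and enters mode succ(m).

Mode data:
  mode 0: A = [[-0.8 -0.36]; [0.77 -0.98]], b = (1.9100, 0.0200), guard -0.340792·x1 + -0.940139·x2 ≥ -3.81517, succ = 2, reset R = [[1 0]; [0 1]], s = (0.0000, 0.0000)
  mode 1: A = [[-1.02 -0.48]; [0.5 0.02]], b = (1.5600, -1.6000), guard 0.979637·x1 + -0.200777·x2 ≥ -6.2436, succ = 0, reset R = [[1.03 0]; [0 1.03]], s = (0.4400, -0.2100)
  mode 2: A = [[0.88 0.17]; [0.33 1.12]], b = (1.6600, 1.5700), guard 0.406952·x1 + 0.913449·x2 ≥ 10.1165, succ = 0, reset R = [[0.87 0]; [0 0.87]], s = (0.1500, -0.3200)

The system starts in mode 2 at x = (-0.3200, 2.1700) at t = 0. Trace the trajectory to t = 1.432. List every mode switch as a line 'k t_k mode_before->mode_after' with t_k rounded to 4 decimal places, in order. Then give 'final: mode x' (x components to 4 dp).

1 0.9783 2->0
final: 0 1.7375 5.8326

Mode 2: guard c·x = 10.1165 hit at Δt = 0.9783 (t = 0.9783), x⁻ = (3.0503, 9.7161) → reset → x⁺ = (2.8037, 8.1330), jump to mode 0
Mode 0: flow for 0.4537 to horizon, guard not reached → x = (1.7375, 5.8326)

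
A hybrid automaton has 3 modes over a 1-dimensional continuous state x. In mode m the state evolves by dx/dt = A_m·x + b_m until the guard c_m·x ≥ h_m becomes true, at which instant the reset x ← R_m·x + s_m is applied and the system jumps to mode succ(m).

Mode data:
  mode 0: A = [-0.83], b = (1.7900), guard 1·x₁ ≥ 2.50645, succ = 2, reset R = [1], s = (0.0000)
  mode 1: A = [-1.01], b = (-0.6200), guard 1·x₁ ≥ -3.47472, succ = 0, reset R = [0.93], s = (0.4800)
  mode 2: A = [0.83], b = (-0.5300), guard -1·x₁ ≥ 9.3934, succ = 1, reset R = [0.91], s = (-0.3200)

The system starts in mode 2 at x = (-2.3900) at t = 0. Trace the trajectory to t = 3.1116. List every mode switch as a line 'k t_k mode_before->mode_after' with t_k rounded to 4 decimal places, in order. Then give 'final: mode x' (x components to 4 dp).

1 1.4430 2->1
2 2.4921 1->0
final: 0 -0.7784

Mode 2: guard c·x = 9.3934 hit at Δt = 1.4430 (t = 1.4430), x⁻ = (-9.3934) → reset → x⁺ = (-8.8680), jump to mode 1
Mode 1: guard c·x = -3.4747 hit at Δt = 1.0491 (t = 2.4921), x⁻ = (-3.4747) → reset → x⁺ = (-2.7515), jump to mode 0
Mode 0: flow for 0.6195 to horizon, guard not reached → x = (-0.7784)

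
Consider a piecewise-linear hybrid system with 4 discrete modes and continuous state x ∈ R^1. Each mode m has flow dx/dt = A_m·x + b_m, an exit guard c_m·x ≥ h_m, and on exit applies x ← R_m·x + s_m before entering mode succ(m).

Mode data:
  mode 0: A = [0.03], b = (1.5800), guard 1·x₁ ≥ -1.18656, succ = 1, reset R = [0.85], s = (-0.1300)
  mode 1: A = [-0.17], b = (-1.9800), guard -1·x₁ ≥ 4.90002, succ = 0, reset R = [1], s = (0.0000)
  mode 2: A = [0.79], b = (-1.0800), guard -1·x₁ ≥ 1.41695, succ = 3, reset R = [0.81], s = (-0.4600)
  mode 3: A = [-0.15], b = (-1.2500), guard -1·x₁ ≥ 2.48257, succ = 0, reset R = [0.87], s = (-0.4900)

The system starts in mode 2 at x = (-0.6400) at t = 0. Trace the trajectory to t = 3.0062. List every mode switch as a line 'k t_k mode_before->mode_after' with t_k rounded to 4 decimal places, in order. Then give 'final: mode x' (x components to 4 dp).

Mode 2: guard c·x = 1.4169 hit at Δt = 0.4142 (t = 0.4142), x⁻ = (-1.4169) → reset → x⁺ = (-1.6077), jump to mode 3
Mode 3: guard c·x = 2.4826 hit at Δt = 0.9290 (t = 1.3432), x⁻ = (-2.4826) → reset → x⁺ = (-2.6498), jump to mode 0
Mode 0: guard c·x = -1.1866 hit at Δt = 0.9612 (t = 2.3044), x⁻ = (-1.1866) → reset → x⁺ = (-1.1386), jump to mode 1
Mode 1: flow for 0.7018 to horizon, guard not reached → x = (-2.3204)

1 0.4142 2->3
2 1.3432 3->0
3 2.3044 0->1
final: 1 -2.3204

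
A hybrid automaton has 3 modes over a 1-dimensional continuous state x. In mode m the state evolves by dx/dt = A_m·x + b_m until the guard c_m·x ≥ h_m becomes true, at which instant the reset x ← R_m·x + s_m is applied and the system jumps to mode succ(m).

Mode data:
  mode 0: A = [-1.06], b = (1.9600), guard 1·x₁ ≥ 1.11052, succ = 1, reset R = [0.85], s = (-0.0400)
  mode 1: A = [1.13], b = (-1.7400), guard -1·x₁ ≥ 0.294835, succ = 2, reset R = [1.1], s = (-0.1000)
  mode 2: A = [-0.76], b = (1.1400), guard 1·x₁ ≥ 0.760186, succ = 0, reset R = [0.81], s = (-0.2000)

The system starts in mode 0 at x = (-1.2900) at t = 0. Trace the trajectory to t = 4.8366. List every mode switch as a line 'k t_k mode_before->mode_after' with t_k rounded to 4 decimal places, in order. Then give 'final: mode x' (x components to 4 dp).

1 1.3651 0->1
2 2.3028 1->2
3 3.5606 2->0
4 4.1861 0->1
final: 1 0.2137

Mode 0: guard c·x = 1.1105 hit at Δt = 1.3651 (t = 1.3651), x⁻ = (1.1105) → reset → x⁺ = (0.9039), jump to mode 1
Mode 1: guard c·x = 0.2948 hit at Δt = 0.9377 (t = 2.3028), x⁻ = (-0.2948) → reset → x⁺ = (-0.4243), jump to mode 2
Mode 2: guard c·x = 0.7602 hit at Δt = 1.2578 (t = 3.5606), x⁻ = (0.7602) → reset → x⁺ = (0.4158), jump to mode 0
Mode 0: guard c·x = 1.1105 hit at Δt = 0.6255 (t = 4.1861), x⁻ = (1.1105) → reset → x⁺ = (0.9039), jump to mode 1
Mode 1: flow for 0.6505 to horizon, guard not reached → x = (0.2137)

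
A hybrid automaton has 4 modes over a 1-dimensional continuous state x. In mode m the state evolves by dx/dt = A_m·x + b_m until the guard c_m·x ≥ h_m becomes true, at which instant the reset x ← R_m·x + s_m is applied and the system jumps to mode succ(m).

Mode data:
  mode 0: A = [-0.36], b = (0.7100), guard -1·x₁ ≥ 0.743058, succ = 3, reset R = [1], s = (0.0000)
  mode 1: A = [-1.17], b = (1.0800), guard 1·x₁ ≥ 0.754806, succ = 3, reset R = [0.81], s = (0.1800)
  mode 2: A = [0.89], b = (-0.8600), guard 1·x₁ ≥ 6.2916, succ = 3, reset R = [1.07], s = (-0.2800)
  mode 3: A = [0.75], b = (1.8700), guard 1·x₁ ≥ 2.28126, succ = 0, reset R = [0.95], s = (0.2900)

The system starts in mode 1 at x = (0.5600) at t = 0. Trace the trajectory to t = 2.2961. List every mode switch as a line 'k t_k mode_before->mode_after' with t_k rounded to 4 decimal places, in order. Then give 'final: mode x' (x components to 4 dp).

Mode 1: guard c·x = 0.7548 hit at Δt = 0.6573 (t = 0.6573), x⁻ = (0.7548) → reset → x⁺ = (0.7914), jump to mode 3
Mode 3: guard c·x = 2.2813 hit at Δt = 0.4987 (t = 1.1560), x⁻ = (2.2813) → reset → x⁺ = (2.4572), jump to mode 0
Mode 0: flow for 1.1401 to horizon, guard not reached → x = (2.2939)

1 0.6573 1->3
2 1.1560 3->0
final: 0 2.2939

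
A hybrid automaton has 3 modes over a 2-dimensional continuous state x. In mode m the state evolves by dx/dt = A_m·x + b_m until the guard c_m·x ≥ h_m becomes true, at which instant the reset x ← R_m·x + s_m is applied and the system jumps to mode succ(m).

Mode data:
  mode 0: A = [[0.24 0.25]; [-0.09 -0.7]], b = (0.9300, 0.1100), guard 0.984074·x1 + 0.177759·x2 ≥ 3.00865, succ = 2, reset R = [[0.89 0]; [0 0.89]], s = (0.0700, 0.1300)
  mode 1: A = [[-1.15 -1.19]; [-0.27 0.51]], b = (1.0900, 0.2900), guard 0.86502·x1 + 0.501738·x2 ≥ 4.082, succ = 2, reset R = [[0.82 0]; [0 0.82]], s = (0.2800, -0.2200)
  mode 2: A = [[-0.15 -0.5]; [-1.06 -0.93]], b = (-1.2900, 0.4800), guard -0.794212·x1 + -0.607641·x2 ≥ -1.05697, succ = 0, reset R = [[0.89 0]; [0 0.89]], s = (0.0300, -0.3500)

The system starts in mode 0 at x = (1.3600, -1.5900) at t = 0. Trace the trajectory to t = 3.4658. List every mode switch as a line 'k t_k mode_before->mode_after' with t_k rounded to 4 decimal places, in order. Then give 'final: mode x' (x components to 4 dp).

1 1.5117 0->2
2 2.0421 2->0
3 2.9653 0->2
final: 2 2.3316 -1.2848

Mode 0: guard c·x = 3.0086 hit at Δt = 1.5117 (t = 1.5117), x⁻ = (3.1740, -0.6458) → reset → x⁺ = (2.8949, -0.4448), jump to mode 2
Mode 2: guard c·x = -1.0570 hit at Δt = 0.5304 (t = 2.0421), x⁻ = (2.2408, -1.1893) → reset → x⁺ = (2.0243, -1.4085), jump to mode 0
Mode 0: guard c·x = 3.0086 hit at Δt = 0.9232 (t = 2.9653), x⁻ = (3.2064, -0.8252) → reset → x⁺ = (2.9237, -0.6044), jump to mode 2
Mode 2: flow for 0.5005 to horizon, guard not reached → x = (2.3316, -1.2848)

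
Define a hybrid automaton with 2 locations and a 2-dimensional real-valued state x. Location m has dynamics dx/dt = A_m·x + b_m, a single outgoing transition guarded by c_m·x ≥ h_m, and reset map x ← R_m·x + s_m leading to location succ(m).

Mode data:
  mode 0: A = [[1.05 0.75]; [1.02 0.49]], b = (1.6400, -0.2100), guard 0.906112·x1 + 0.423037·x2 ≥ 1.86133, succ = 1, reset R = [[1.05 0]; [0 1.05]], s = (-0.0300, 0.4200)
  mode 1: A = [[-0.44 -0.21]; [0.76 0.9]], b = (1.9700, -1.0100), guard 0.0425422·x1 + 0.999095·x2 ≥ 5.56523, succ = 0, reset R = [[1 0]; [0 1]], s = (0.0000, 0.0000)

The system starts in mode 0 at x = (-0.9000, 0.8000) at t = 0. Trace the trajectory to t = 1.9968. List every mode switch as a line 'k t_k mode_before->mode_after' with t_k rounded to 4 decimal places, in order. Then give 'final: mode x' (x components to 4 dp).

1 1.0903 0->1
final: 1 2.1371 4.0411

Mode 0: guard c·x = 1.8613 hit at Δt = 1.0903 (t = 1.0903), x⁻ = (1.5651, 1.0476) → reset → x⁺ = (1.6133, 1.5200), jump to mode 1
Mode 1: flow for 0.9065 to horizon, guard not reached → x = (2.1371, 4.0411)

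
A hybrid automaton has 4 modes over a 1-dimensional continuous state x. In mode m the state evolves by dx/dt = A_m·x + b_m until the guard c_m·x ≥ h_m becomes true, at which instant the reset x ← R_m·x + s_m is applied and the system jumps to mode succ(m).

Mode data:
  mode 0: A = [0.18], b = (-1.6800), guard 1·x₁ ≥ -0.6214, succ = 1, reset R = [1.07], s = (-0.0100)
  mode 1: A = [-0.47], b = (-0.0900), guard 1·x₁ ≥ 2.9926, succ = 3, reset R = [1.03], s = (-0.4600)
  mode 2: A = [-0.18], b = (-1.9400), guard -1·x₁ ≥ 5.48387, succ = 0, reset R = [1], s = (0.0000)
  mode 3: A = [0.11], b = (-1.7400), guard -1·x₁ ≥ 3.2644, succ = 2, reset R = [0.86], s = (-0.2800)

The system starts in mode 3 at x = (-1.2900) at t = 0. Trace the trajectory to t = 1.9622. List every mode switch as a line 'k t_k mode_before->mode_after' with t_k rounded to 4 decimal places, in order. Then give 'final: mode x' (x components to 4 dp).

1 0.9929 3->2
final: 2 -4.3186

Mode 3: guard c·x = 3.2644 hit at Δt = 0.9929 (t = 0.9929), x⁻ = (-3.2644) → reset → x⁺ = (-3.0874), jump to mode 2
Mode 2: flow for 0.9693 to horizon, guard not reached → x = (-4.3186)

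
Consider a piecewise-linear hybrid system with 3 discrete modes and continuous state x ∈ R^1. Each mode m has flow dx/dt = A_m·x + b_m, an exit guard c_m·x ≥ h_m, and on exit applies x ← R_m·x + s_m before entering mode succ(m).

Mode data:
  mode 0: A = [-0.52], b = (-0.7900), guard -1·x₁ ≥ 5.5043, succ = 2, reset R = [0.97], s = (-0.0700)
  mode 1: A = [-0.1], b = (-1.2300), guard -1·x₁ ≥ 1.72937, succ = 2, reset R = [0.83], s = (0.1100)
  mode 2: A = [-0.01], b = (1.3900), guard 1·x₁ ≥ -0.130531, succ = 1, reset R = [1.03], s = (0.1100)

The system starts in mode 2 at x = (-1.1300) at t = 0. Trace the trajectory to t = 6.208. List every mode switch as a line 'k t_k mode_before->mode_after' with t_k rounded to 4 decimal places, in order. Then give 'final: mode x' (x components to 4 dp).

1 0.7158 2->1
2 2.2111 1->2
3 3.0662 2->1
4 4.5615 1->2
5 5.4167 2->1
final: 1 -0.9584

Mode 2: guard c·x = -0.1305 hit at Δt = 0.7158 (t = 0.7158), x⁻ = (-0.1305) → reset → x⁺ = (-0.0244), jump to mode 1
Mode 1: guard c·x = 1.7294 hit at Δt = 1.4953 (t = 2.2111), x⁻ = (-1.7294) → reset → x⁺ = (-1.3254), jump to mode 2
Mode 2: guard c·x = -0.1305 hit at Δt = 0.8551 (t = 3.0662), x⁻ = (-0.1305) → reset → x⁺ = (-0.0244), jump to mode 1
Mode 1: guard c·x = 1.7294 hit at Δt = 1.4953 (t = 4.5615), x⁻ = (-1.7294) → reset → x⁺ = (-1.3254), jump to mode 2
Mode 2: guard c·x = -0.1305 hit at Δt = 0.8551 (t = 5.4167), x⁻ = (-0.1305) → reset → x⁺ = (-0.0244), jump to mode 1
Mode 1: flow for 0.7913 to horizon, guard not reached → x = (-0.9584)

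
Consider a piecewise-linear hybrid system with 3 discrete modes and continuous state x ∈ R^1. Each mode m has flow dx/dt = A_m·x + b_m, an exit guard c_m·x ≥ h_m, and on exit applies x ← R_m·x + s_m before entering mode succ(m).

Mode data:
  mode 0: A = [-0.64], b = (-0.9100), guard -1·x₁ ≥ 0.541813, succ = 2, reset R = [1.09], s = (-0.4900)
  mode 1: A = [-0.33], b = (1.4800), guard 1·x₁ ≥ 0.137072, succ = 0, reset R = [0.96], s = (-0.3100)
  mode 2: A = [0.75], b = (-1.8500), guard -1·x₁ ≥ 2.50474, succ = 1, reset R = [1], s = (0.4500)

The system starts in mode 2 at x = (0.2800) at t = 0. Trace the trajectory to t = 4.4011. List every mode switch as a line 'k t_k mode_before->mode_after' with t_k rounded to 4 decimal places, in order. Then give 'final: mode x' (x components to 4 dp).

1 1.0951 2->1
2 2.3321 1->0
3 2.8722 0->2
4 3.3222 2->1
final: 1 -0.0958

Mode 2: guard c·x = 2.5047 hit at Δt = 1.0951 (t = 1.0951), x⁻ = (-2.5047) → reset → x⁺ = (-2.0547), jump to mode 1
Mode 1: guard c·x = 0.1371 hit at Δt = 1.2370 (t = 2.3321), x⁻ = (0.1371) → reset → x⁺ = (-0.1784), jump to mode 0
Mode 0: guard c·x = 0.5418 hit at Δt = 0.5401 (t = 2.8722), x⁻ = (-0.5418) → reset → x⁺ = (-1.0806), jump to mode 2
Mode 2: guard c·x = 2.5047 hit at Δt = 0.4500 (t = 3.3222), x⁻ = (-2.5047) → reset → x⁺ = (-2.0547), jump to mode 1
Mode 1: flow for 1.0789 to horizon, guard not reached → x = (-0.0958)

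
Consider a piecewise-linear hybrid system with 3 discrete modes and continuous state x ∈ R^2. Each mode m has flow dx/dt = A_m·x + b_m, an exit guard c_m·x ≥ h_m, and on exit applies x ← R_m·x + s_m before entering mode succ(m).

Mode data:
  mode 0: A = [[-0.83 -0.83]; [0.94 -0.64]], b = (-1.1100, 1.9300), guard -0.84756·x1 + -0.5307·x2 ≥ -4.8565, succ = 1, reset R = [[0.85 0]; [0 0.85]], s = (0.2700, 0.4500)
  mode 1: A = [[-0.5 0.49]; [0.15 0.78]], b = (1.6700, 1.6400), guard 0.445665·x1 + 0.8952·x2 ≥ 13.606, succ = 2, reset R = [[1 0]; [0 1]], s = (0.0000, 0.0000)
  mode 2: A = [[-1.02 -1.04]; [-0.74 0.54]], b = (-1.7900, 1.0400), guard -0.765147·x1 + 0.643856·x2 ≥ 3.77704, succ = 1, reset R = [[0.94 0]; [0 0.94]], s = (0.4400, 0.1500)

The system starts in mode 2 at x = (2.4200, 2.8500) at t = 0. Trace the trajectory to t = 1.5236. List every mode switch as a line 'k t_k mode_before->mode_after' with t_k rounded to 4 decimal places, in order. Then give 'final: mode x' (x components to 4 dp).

1 0.6180 2->1
final: 1 3.4467 11.0849

Mode 2: guard c·x = 3.7770 hit at Δt = 0.6180 (t = 0.6180), x⁻ = (-1.2182, 4.4186) → reset → x⁺ = (-0.7051, 4.3035), jump to mode 1
Mode 1: flow for 0.9056 to horizon, guard not reached → x = (3.4467, 11.0849)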